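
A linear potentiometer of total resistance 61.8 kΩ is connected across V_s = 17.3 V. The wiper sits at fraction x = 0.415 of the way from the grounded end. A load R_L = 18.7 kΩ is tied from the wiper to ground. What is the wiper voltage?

V_out ≈ 3.98 V

The pot divides into 36.15 kΩ above the wiper and 25.65 kΩ below.
R_L loads the lower segment: effective lower R = 10.81 kΩ.
Loaded-divider output: V_out = 17.3 × 0.2303 = 3.983 V.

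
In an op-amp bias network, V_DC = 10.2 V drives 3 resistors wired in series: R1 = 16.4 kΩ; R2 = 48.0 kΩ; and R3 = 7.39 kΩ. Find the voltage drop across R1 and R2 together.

ΣR = 16.4 + 48.0 + 7.39 = 71.79 kΩ.
R_{R1..R2} = 16.4 + 48.0 = 64.40 kΩ.
Voltage divider: V = V_DC · (64.40 / 71.79) = 10.2 × 0.8971 = 9.150 V.

V ≈ 9.15 V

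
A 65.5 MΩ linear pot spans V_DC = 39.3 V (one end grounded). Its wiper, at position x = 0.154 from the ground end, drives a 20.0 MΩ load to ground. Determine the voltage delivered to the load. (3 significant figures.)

The pot divides into 55.41 MΩ above the wiper and 10.09 MΩ below.
(x·R_p) ‖ R_L = 6.705 MΩ.
Loaded-divider output: V_out = 39.3 × 0.1079 = 4.242 V.

V_out ≈ 4.24 V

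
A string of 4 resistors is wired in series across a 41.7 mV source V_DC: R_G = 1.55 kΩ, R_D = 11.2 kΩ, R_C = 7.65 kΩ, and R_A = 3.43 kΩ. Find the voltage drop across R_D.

Total series resistance ΣR = 1.55 + 11.2 + 7.65 + 3.43 = 23.83 kΩ.
Voltage divider: V = V_DC · (11.20 / 23.83) = 41.7 × 0.4700 = 19.60 mV.

V ≈ 19.6 mV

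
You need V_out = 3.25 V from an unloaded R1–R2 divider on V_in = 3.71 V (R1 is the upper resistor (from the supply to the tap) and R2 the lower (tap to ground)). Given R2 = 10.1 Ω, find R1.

R1 ≈ 1.43 Ω

V_out/V_in = R2/(R1+R2) = 0.8760.
So R1 = R2 · (V_in/V_out − 1) = 10.1 × (3.71/3.25 − 1) = 10.1 × 0.1415 = 1.430 Ω.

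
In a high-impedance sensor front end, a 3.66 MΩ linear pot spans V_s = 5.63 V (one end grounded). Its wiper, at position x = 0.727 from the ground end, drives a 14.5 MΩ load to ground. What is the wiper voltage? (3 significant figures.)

V_out ≈ 3.90 V

Split the track: R_lower = x·R_p = 2.661 MΩ, R_upper = (1−x)·R_p = 0.9992 MΩ.
Lower segment in parallel with the load: 2.661 ‖ 14.5 = 2.248 MΩ.
V_out = 5.63 × 2.248/(0.9992 + 2.248) = 3.898 V.
(Unloaded: V_out = x·V_s = 4.09 V.)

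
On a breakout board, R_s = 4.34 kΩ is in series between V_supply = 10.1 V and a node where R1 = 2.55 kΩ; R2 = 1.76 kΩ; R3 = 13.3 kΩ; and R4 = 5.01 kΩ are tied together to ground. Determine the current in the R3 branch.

I ≈ 0.119 mA

Parallel bank: R_p = 1/(1/2.55 + 1/1.76 + 1/13.3 + 1/5.01) = 0.8096 kΩ.
V_A by voltage divider: V_A = 10.1 × 0.8096/(4.34 + 0.8096) = 1.588 V.
Branch current I = V_A/R3 = 1.588/13.3 = 0.1194 mA.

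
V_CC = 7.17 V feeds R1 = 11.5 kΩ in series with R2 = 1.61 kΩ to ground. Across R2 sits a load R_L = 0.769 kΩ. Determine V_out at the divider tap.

The load sits in parallel with R2, giving an effective lower resistance R2' = R2·R_L/(R2+R_L) = 0.5204 kΩ.
Then V_out = V_CC · R2'/(R1 + R2') = 7.17 × 0.5204/12.02 = 0.3104 V.

V_out ≈ 0.310 V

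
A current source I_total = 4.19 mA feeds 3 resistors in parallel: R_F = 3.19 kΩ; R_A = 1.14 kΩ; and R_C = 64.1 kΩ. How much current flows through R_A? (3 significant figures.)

I ≈ 3.05 mA

Total conductance ΣG = 1/3.19 + 1/1.14 + 1/64.1 = 1.206 (units of 1/kΩ).
Current divider: I(R_A) = I_total · G_k/ΣG = 4.19 × (0.8772/1.206) = 4.19 × 0.7272 = 3.047 mA.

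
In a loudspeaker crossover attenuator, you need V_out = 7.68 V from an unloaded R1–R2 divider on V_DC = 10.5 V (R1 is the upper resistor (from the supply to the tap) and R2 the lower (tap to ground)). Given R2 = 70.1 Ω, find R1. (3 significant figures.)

V_out/V_DC = R2/(R1+R2) = 0.7314.
So R1 = R2 · (V_DC/V_out − 1) = 70.1 × (10.5/7.68 − 1) = 70.1 × 0.3672 = 25.74 Ω.

R1 ≈ 25.7 Ω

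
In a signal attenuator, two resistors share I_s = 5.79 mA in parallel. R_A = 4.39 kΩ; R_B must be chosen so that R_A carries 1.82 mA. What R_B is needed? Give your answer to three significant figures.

R_B ≈ 2.01 kΩ

Two-branch current divider: I_A = I_s · R_B/(R_A + R_B).
With f = 0.3143, R_B = R_A · f/(1−f) = 4.39 × 0.4584 = 2.013 kΩ.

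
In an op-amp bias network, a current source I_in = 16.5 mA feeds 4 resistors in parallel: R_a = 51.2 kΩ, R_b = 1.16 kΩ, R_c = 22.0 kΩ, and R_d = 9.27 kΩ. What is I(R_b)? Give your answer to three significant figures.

I ≈ 13.7 mA

Total conductance ΣG = 1/51.2 + 1/1.16 + 1/22.0 + 1/9.27 = 1.035 (units of 1/kΩ).
By the current-divider rule, I = I_in · G_k/ΣG = 16.5 × 0.8330 = 13.74 mA.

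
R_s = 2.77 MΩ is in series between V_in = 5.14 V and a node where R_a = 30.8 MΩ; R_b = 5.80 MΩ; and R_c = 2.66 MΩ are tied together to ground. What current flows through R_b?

Parallel bank: R_p = 1/(1/30.8 + 1/5.80 + 1/2.66) = 1.722 MΩ.
Node voltage V_A = V_in · R_p/(R_s + R_p) = 5.14 × 0.3833 = 1.970 V.
I(R_b) = V_A / R_b = 1.970/5.80 = 0.3397 µA.

I ≈ 0.340 µA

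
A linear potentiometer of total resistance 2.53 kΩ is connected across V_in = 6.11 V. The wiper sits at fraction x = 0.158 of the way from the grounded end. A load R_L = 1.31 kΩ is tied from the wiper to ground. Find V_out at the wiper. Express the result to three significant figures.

Lower segment x·R_p = 0.3997 kΩ; upper segment (1−x)·R_p = 2.130 kΩ.
Lower segment in parallel with the load: 0.3997 ‖ 1.31 = 0.3063 kΩ.
Loaded-divider output: V_out = 6.11 × 0.1257 = 0.7680 V.

V_out ≈ 0.768 V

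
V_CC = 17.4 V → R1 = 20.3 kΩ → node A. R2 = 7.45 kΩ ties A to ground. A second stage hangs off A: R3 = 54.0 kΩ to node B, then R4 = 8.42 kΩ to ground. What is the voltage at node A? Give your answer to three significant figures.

The second stage (R3 + R4 = 62.42 kΩ) loads node A in parallel with R2.
Effective lower resistance at A: R2 ‖ 62.42 = 6.656 kΩ.
V_A = 17.4 × 6.656/(20.3 + 6.656) = 4.296 V.

V_A ≈ 4.30 V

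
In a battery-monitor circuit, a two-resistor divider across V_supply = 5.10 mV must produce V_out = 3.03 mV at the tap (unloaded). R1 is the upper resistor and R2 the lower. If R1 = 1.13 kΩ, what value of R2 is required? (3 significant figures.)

R2 ≈ 1.65 kΩ

V_out/V_supply = R2/(R1+R2) = 0.5941.
So R2 = R1 · V_out/(V_supply − V_out) = 1.13 × 3.03/(5.10 − 3.03) = 1.13 × 1.464 = 1.654 kΩ.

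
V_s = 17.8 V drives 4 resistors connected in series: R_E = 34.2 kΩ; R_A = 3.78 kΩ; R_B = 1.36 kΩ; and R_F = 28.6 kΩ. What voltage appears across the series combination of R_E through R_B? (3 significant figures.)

Series total: ΣR = 34.2 + 3.78 + 1.36 + 28.6 = 67.94 kΩ.
R_{R_E..R_B} = 34.2 + 3.78 + 1.36 = 39.34 kΩ.
Voltage divider: V = V_s · (39.34 / 67.94) = 17.8 × 0.5790 = 10.31 V.

V ≈ 10.3 V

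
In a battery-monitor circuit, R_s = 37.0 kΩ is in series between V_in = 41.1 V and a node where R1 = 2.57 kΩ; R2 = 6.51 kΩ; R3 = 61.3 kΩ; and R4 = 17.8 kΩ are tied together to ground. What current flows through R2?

I ≈ 0.266 mA

Parallel bank: R_p = 1/(1/2.57 + 1/6.51 + 1/61.3 + 1/17.8) = 1.625 kΩ.
V_A by voltage divider: V_A = 41.1 × 1.625/(37.0 + 1.625) = 1.730 V.
I(R2) = V_A / R2 = 1.730/6.51 = 0.2657 mA.
(Check via current divider: I_total = 1.064 mA; share G_k/ΣG = 0.2497 → same result.)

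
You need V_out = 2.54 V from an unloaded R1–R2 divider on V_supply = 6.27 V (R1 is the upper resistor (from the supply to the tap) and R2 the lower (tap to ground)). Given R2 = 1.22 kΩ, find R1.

R1 ≈ 1.79 kΩ

Required fraction k = V_out/V_supply = 0.4051.
So R1 = R2 · (V_supply/V_out − 1) = 1.22 × (6.27/2.54 − 1) = 1.22 × 1.469 = 1.792 kΩ.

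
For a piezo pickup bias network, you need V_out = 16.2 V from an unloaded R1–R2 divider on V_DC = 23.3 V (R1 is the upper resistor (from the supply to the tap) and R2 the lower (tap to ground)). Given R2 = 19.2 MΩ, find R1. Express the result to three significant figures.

V_out/V_DC = R2/(R1+R2) = 0.6953.
R1 = R2·(1/k − 1) = 19.2 × 0.4383 = 8.415 MΩ.

R1 ≈ 8.41 MΩ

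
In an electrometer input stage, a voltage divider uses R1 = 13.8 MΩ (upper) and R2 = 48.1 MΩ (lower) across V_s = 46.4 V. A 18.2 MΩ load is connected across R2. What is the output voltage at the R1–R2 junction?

V_out ≈ 22.7 V

The load sits in parallel with R2, giving an effective lower resistance R2' = R2·R_L/(R2+R_L) = 13.20 MΩ.
Then V_out = V_s · R2'/(R1 + R2') = 46.4 × 13.20/27.00 = 22.69 V.
(Unloaded it would be 36.1 V; the load pulls it down.)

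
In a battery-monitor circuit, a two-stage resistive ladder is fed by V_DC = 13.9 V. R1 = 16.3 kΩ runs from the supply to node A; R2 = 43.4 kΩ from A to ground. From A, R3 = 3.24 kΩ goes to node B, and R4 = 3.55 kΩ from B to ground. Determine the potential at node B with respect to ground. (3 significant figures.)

V_B ≈ 1.92 V

Node A sees R2 in parallel with the series input of stage 2, R3 + R4 = 6.790 kΩ.
Effective lower resistance at A: R2 ‖ 6.790 = 5.871 kΩ.
First divider: V_A = V_DC · 5.871/(16.3 + 5.871) = 3.681 V.
Then the unloaded second divider: V_B = V_A × R4/(R3+R4) = 3.681 × 0.5228 = 1.925 V.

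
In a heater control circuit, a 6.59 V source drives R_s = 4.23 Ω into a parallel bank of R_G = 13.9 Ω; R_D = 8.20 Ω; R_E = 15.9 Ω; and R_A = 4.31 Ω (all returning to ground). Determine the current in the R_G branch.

Parallel bank: R_p = 1/(1/13.9 + 1/8.20 + 1/15.9 + 1/4.31) = 2.046 Ω.
V_A by voltage divider: V_A = 6.59 × 2.046/(4.23 + 2.046) = 2.148 V.
I(R_G) = V_A / R_G = 2.148/13.9 = 0.1545 A.

I ≈ 0.155 A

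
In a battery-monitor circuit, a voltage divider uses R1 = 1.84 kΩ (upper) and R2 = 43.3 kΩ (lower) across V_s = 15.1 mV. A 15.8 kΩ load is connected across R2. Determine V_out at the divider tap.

R2 ‖ R_L = (43.3 × 15.8)/(43.3 + 15.8) = 11.58 kΩ.
Voltage divider with the loaded lower leg: V_out = 15.1 × 11.58/(1.84 + 11.58) = 15.1 × 0.8629 = 13.03 mV.

V_out ≈ 13.0 mV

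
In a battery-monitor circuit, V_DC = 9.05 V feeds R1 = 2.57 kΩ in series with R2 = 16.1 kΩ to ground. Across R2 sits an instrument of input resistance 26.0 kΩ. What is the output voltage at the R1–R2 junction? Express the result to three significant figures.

R2 ‖ R_L = (16.1 × 26.0)/(16.1 + 26.0) = 9.943 kΩ.
Now apply the divider: V_out = 9.05 × 0.7946 = 7.191 V.

V_out ≈ 7.19 V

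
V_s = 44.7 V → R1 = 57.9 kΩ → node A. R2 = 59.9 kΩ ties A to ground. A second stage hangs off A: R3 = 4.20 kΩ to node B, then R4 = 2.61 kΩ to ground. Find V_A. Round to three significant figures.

V_A ≈ 4.27 V

The second stage (R3 + R4 = 6.810 kΩ) loads node A in parallel with R2.
R2 ‖ (R3+R4) = 6.115 kΩ.
V_A = 44.7 × 6.115/(57.9 + 6.115) = 4.270 V.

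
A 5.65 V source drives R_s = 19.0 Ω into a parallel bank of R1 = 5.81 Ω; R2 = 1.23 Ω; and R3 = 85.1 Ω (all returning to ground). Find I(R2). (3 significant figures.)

Parallel bank: R_p = 1/(1/5.81 + 1/1.23 + 1/85.1) = 1.003 Ω.
V_A by voltage divider: V_A = 5.65 × 1.003/(19.0 + 1.003) = 0.2833 V.
I(R2) = V_A / R2 = 0.2833/1.23 = 0.2304 A.
(Equivalently: I_total = 0.2825 A, then current-divider fraction G_k/ΣG = 0.8156.)

I ≈ 0.230 A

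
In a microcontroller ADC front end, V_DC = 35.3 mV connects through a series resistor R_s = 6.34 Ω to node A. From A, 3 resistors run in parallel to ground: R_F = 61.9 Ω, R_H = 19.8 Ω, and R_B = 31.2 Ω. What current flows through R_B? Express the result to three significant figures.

I ≈ 0.696 mA

Combine the parallel branches: R_p = (1/61.9 + 1/19.8 + 1/31.2)⁻¹ = 10.13 Ω.
Node voltage V_A = V_DC · R_p/(R_s + R_p) = 35.3 × 0.6151 = 21.71 mV.
I(R_B) = V_A / R_B = 21.71/31.2 = 0.6959 mA.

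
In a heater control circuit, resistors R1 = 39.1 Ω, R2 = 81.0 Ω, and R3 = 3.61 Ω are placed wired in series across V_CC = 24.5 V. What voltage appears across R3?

ΣR = 39.1 + 81.0 + 3.61 = 123.7 Ω.
Voltage divider: V = V_CC · (3.610 / 123.7) = 24.5 × 0.02918 = 0.7149 V.

V ≈ 0.715 V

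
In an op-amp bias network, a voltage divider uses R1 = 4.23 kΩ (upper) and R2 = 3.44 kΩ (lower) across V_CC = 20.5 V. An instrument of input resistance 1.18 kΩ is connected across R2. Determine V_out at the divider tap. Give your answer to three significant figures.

V_out ≈ 3.53 V

First combine the lower leg with the load: R2 ‖ R_L = 0.8786 kΩ.
Voltage divider with the loaded lower leg: V_out = 20.5 × 0.8786/(4.23 + 0.8786) = 20.5 × 0.1720 = 3.526 V.
(Unloaded it would be 9.19 V; the load pulls it down.)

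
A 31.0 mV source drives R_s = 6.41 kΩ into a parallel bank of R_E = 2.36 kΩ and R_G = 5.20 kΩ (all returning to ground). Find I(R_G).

Combine the parallel branches: R_p = (1/2.36 + 1/5.20)⁻¹ = 1.623 kΩ.
V_A = 31.0 × 1.623/8.033 = 6.264 mV.
Branch current I = V_A/R_G = 6.264/5.20 = 1.205 µA.

I ≈ 1.20 µA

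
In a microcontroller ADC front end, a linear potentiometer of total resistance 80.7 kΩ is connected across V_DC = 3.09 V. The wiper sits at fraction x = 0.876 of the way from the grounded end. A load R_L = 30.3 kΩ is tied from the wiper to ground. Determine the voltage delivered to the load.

V_out ≈ 2.10 V

Lower segment x·R_p = 70.69 kΩ; upper segment (1−x)·R_p = 10.01 kΩ.
R_L loads the lower segment: effective lower R = 21.21 kΩ.
Loaded-divider output: V_out = 3.09 × 0.6794 = 2.099 V.
(Unloaded: V_out = x·V_DC = 2.71 V.)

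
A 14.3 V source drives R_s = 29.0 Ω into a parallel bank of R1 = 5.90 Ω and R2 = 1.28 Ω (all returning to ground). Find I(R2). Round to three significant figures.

I ≈ 0.391 A

Combine the parallel branches: R_p = (1/5.90 + 1/1.28)⁻¹ = 1.052 Ω.
V_A = 14.3 × 1.052/30.05 = 0.5005 V.
I(R2) = V_A / R2 = 0.5005/1.28 = 0.3910 A.
(Check via current divider: I_total = 0.4758 A; share G_k/ΣG = 0.8217 → same result.)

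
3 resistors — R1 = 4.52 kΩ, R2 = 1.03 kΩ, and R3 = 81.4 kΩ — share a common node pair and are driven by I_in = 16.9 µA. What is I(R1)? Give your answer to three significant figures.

I ≈ 3.10 µA

Total conductance ΣG = 1/4.52 + 1/1.03 + 1/81.4 = 1.204 (units of 1/kΩ).
R1 takes the fraction G_k/ΣG = 0.2212/1.204 = 0.1837, so I = 16.9 × 0.1837 = 3.104 µA.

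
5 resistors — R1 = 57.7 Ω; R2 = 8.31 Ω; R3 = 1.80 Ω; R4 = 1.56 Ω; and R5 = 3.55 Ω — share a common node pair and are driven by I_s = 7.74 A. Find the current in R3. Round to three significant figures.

ΣG = 1/57.7 + 1/8.31 + 1/1.80 + 1/1.56 + 1/3.55 = 1.616.
By the current-divider rule, I = I_s · G_k/ΣG = 7.74 × 0.3438 = 2.661 A.

I ≈ 2.66 A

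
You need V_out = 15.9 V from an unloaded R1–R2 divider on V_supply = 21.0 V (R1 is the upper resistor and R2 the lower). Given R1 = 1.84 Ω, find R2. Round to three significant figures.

R2 ≈ 5.74 Ω

The divider ratio is R2/(R1+R2) = 15.9/21.0 = 0.7571.
R2 = R1 · 0.7571/(1 − 0.7571) = 5.736 Ω.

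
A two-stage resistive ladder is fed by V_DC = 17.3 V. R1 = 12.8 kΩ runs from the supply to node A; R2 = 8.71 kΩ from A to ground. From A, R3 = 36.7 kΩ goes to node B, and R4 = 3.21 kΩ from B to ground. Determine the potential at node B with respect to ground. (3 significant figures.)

The second stage (R3 + R4 = 39.91 kΩ) loads node A in parallel with R2.
Effective lower resistance at A: R2 ‖ 39.91 = 7.150 kΩ.
V_A = 17.3 × 7.150/(12.8 + 7.150) = 6.200 V.
V_B = V_A × 0.08043 = 0.4987 V.

V_B ≈ 0.499 V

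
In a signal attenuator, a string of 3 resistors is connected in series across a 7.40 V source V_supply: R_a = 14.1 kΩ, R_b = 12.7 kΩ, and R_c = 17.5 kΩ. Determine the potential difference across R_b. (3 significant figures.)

V ≈ 2.12 V

Series total: ΣR = 14.1 + 12.7 + 17.5 = 44.30 kΩ.
Voltage divider: V = V_supply · (12.70 / 44.30) = 7.40 × 0.2867 = 2.121 V.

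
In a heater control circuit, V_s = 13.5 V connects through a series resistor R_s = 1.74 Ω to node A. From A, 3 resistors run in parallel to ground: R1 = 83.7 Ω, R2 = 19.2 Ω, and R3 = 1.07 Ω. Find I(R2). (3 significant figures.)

I ≈ 0.257 A

Equivalent of the parallel group: R_p = 1.001 Ω.
V_A by voltage divider: V_A = 13.5 × 1.001/(1.74 + 1.001) = 4.931 V.
Branch current I = V_A/R2 = 4.931/19.2 = 0.2568 A.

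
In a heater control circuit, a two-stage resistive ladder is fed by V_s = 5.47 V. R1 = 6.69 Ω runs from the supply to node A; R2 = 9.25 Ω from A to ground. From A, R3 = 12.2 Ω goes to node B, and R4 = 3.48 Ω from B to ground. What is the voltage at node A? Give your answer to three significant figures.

V_A ≈ 2.54 V

Node A sees R2 in parallel with the series input of stage 2, R3 + R4 = 15.68 Ω.
Effective lower resistance at A: R2 ‖ 15.68 = 5.818 Ω.
First divider: V_A = V_s · 5.818/(6.69 + 5.818) = 2.544 V.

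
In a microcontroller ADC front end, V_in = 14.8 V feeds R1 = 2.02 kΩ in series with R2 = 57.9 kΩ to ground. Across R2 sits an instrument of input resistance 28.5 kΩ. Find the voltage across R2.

The load sits in parallel with R2, giving an effective lower resistance R2' = R2·R_L/(R2+R_L) = 19.10 kΩ.
Then V_out = V_in · R2'/(R1 + R2') = 14.8 × 19.10/21.12 = 13.38 V.

V_out ≈ 13.4 V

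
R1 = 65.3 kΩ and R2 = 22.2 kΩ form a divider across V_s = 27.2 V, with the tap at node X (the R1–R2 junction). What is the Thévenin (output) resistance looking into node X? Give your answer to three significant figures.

R_th ≈ 16.6 kΩ

Looking into X with the source shorted: R_th = R1·R2/(R1+R2) = 65.30 × 22.2/87.50 = 16.57 kΩ.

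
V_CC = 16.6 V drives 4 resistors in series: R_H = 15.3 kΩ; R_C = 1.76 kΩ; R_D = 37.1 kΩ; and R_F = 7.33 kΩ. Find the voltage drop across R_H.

V ≈ 4.13 V

ΣR = 15.3 + 1.76 + 37.1 + 7.33 = 61.49 kΩ.
Voltage divider: V = V_CC · (15.30 / 61.49) = 16.6 × 0.2488 = 4.130 V.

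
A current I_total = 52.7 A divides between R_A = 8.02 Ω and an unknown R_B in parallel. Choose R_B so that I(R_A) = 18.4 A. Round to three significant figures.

The fraction through R_A equals R_B/(R_A+R_B).
With f = 0.3491, R_B = R_A · f/(1−f) = 8.02 × 0.5364 = 4.302 Ω.

R_B ≈ 4.30 Ω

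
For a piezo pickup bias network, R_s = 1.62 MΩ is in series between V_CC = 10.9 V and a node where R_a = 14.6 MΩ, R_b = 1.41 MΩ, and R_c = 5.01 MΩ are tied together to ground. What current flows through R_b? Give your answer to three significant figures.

I ≈ 2.99 µA

Combine the parallel branches: R_p = (1/14.6 + 1/1.41 + 1/5.01)⁻¹ = 1.023 MΩ.
Node voltage V_A = V_CC · R_p/(R_s + R_p) = 10.9 × 0.3871 = 4.219 V.
I(R_b) = V_A / R_b = 4.219/1.41 = 2.993 µA.
(Equivalently: I_total = 4.124 µA, then current-divider fraction G_k/ΣG = 0.7257.)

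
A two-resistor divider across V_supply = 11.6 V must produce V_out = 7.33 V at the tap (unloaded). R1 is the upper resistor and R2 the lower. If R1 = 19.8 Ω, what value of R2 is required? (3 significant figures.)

R2 ≈ 34.0 Ω

V_out/V_supply = R2/(R1+R2) = 0.6319.
So R2 = R1 · V_out/(V_supply − V_out) = 19.8 × 7.33/(11.6 − 7.33) = 19.8 × 1.717 = 33.99 Ω.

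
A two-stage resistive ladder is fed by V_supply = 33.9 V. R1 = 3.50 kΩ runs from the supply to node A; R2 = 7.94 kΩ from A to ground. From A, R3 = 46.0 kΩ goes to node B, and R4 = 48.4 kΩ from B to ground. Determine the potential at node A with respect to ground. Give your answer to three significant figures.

V_A ≈ 22.9 V

Looking into the second stage from A: R3 + R4 = 94.40 kΩ appears in parallel with R2.
R2 ‖ (R3+R4) = 7.324 kΩ.
First divider: V_A = V_supply · 7.324/(3.50 + 7.324) = 22.94 V.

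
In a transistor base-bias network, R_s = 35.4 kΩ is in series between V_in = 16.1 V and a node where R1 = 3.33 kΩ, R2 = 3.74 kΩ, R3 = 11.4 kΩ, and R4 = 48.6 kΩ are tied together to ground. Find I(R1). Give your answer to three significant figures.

I ≈ 0.194 mA

Parallel bank: R_p = 1/(1/3.33 + 1/3.74 + 1/11.4 + 1/48.6) = 1.479 kΩ.
Node voltage V_A = V_in · R_p/(R_s + R_p) = 16.1 × 0.04011 = 0.6458 V.
Branch current I = V_A/R1 = 0.6458/3.33 = 0.1939 mA.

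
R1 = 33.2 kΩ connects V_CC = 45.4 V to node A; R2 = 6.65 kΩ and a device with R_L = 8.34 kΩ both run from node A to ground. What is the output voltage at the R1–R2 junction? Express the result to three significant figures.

First combine the lower leg with the load: R2 ‖ R_L = 3.700 kΩ.
Now apply the divider: V_out = 45.4 × 0.1003 = 4.552 V.
(Unloaded it would be 7.58 V; the load pulls it down.)

V_out ≈ 4.55 V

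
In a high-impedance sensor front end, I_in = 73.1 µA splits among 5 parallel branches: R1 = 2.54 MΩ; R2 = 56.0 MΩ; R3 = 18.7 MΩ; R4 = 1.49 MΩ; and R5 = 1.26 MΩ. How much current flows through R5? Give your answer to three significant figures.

Conductances: ΣG = 1/2.54 + 1/56.0 + 1/18.7 + 1/1.49 + 1/1.26 = 1.930 (1/MΩ).
R5 takes the fraction G_k/ΣG = 0.7937/1.930 = 0.4113, so I = 73.1 × 0.4113 = 30.06 µA.

I ≈ 30.1 µA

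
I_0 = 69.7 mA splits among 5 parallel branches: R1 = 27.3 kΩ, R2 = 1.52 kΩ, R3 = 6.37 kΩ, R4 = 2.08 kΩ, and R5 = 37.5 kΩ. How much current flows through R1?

Total conductance ΣG = 1/27.3 + 1/1.52 + 1/6.37 + 1/2.08 + 1/37.5 = 1.359 (units of 1/kΩ).
Current divider: I(R1) = I_0 · G_k/ΣG = 69.7 × (0.03663/1.359) = 69.7 × 0.02695 = 1.879 mA.

I ≈ 1.88 mA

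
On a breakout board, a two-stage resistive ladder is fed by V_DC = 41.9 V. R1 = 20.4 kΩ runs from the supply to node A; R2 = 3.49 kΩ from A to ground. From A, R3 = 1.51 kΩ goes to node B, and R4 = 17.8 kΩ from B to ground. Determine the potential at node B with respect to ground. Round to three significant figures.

Looking into the second stage from A: R3 + R4 = 19.31 kΩ appears in parallel with R2.
R2 ‖ (R3+R4) = 2.956 kΩ.
V_A = 41.9 × 2.956/(20.4 + 2.956) = 5.303 V.
Stage 2 is unloaded, so V_B = V_A · R4/(R3+R4) = 5.303 × 17.8/19.31 = 4.888 V.

V_B ≈ 4.89 V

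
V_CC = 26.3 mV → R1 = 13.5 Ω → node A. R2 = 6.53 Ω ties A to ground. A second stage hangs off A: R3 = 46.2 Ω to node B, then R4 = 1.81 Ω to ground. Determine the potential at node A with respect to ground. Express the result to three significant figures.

V_A ≈ 7.85 mV

Looking into the second stage from A: R3 + R4 = 48.01 Ω appears in parallel with R2.
R2 ‖ (R3+R4) = 5.748 Ω.
V_A = 26.3 × 5.748/(13.5 + 5.748) = 7.854 mV.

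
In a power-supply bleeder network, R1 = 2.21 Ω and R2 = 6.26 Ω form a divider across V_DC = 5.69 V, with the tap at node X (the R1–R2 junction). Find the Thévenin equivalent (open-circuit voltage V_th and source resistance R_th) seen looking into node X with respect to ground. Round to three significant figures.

Open-circuit (no load on X): V_th = V_DC · R2/(R1 + R2) = 5.69 × 6.26/(2.210 + 6.26) = 4.205 V.
Zeroing V_DC shorts the top of R1 to ground, so R_th = R1 ‖ R2 = 1.633 Ω.

V_th ≈ 4.21 V, R_th ≈ 1.63 Ω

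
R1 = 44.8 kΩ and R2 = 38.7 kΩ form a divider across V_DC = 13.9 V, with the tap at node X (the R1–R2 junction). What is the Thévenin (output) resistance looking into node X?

Looking into X with the source shorted: R_th = R1·R2/(R1+R2) = 44.80 × 38.7/83.50 = 20.76 kΩ.

R_th ≈ 20.8 kΩ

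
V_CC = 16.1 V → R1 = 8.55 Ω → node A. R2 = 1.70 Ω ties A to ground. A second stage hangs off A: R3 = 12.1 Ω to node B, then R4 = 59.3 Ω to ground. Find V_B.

V_B ≈ 2.17 V

Looking into the second stage from A: R3 + R4 = 71.40 Ω appears in parallel with R2.
Effective lower resistance at A: R2 ‖ 71.40 = 1.660 Ω.
V_A = 16.1 × 1.660/(8.55 + 1.660) = 2.618 V.
V_B = V_A × 0.8305 = 2.175 V.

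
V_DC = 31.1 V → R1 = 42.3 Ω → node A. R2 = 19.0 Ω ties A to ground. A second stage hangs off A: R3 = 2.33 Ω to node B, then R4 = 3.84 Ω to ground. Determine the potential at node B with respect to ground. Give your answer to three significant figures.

Looking into the second stage from A: R3 + R4 = 6.170 Ω appears in parallel with R2.
Effective lower resistance at A: R2 ‖ 6.170 = 4.658 Ω.
So V_A = 31.1 × 0.09919 = 3.085 V.
Stage 2 is unloaded, so V_B = V_A · R4/(R3+R4) = 3.085 × 3.84/6.170 = 1.920 V.

V_B ≈ 1.92 V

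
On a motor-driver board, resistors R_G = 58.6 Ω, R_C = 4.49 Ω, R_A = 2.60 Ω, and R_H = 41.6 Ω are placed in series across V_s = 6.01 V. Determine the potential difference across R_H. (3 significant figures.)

V ≈ 2.33 V

ΣR = 58.6 + 4.49 + 2.60 + 41.6 = 107.3 Ω.
By the voltage-divider rule, V = 6.01 × 41.60/107.3 = 2.330 V.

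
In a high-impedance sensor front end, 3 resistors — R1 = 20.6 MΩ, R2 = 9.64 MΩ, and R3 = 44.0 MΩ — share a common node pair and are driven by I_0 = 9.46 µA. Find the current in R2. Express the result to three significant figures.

I ≈ 5.61 µA

Conductances: ΣG = 1/20.6 + 1/9.64 + 1/44.0 = 0.1750 (1/MΩ).
R2 takes the fraction G_k/ΣG = 0.1037/0.1750 = 0.5927, so I = 9.46 × 0.5927 = 5.607 µA.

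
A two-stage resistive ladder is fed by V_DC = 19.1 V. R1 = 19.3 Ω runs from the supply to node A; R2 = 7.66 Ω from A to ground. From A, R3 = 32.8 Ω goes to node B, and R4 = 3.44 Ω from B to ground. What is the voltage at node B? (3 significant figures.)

Node A sees R2 in parallel with the series input of stage 2, R3 + R4 = 36.24 Ω.
Effective lower resistance at A: R2 ‖ 36.24 = 6.323 Ω.
So V_A = 19.1 × 0.2468 = 4.714 V.
Stage 2 is unloaded, so V_B = V_A · R4/(R3+R4) = 4.714 × 3.44/36.24 = 0.4474 V.

V_B ≈ 0.447 V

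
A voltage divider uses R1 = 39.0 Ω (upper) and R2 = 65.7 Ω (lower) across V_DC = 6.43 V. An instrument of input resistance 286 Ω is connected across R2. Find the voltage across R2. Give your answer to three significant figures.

First combine the lower leg with the load: R2 ‖ R_L = 53.43 Ω.
Now apply the divider: V_out = 6.43 × 0.5780 = 3.717 V.

V_out ≈ 3.72 V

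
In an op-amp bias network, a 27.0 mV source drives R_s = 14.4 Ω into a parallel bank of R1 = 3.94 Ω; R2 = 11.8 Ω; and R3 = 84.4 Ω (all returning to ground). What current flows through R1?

I ≈ 1.13 mA

Equivalent of the parallel group: R_p = 2.854 Ω.
V_A = 27.0 × 2.854/17.25 = 4.466 mV.
I(R1) = V_A / R1 = 4.466/3.94 = 1.133 mA.
(Equivalently: I_total = 1.565 mA, then current-divider fraction G_k/ΣG = 0.7243.)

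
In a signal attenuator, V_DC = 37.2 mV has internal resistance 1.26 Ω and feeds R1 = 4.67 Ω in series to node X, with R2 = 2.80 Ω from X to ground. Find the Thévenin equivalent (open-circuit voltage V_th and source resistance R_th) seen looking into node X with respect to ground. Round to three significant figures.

R1' = 1.26 + 4.67 = 5.930 Ω (source resistance + R1).
With X open, the divider is unloaded: V_th = 37.2 × 2.80/8.730 = 11.93 mV.
Zeroing V_DC shorts the top of R1' to ground, so R_th = R1' ‖ R2 = 1.902 Ω.

V_th ≈ 11.9 mV, R_th ≈ 1.90 Ω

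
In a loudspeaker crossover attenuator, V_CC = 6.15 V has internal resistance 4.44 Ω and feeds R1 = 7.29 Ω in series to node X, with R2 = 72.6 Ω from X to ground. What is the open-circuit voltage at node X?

V_th ≈ 5.29 V

R1' = 4.44 + 7.29 = 11.73 Ω (source resistance + R1).
With X open, the divider is unloaded: V_th = 6.15 × 72.6/84.33 = 5.295 V.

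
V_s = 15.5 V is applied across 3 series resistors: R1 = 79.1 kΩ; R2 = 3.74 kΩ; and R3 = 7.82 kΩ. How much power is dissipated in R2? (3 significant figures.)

P ≈ 0.109 mW

The common current is I = 15.5/90.66 = 0.1710 mA.
P(R2) = I²·R2 = (0.1710)² × 3.74 = 0.1093 mW.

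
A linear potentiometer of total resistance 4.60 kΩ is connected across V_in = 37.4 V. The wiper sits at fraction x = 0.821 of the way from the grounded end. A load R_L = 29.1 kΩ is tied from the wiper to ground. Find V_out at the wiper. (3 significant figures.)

V_out ≈ 30.0 V

The pot divides into 0.8234 kΩ above the wiper and 3.777 kΩ below.
(x·R_p) ‖ R_L = 3.343 kΩ.
Then V_out = V_in · 3.343/(0.8234 + 3.343) = 30.01 V.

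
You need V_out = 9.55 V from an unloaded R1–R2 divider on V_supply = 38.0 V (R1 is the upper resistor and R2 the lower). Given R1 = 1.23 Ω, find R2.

The divider ratio is R2/(R1+R2) = 9.55/38.0 = 0.2513.
R2 = R1 · 0.2513/(1 − 0.2513) = 0.4129 Ω.

R2 ≈ 0.413 Ω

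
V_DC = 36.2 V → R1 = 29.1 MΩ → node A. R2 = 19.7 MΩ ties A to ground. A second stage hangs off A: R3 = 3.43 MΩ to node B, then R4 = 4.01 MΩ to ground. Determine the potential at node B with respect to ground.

V_B ≈ 3.05 V

Looking into the second stage from A: R3 + R4 = 7.440 MΩ appears in parallel with R2.
R2 ‖ (R3+R4) = 5.400 MΩ.
V_A = 36.2 × 5.400/(29.1 + 5.400) = 5.666 V.
V_B = V_A × 0.5390 = 3.054 V.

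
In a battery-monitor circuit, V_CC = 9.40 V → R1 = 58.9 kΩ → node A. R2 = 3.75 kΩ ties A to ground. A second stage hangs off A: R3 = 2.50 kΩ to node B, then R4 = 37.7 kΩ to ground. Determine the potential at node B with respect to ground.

V_B ≈ 0.485 V

The second stage (R3 + R4 = 40.20 kΩ) loads node A in parallel with R2.
R2 ‖ (R3+R4) = 3.430 kΩ.
V_A = 9.40 × 3.430/(58.9 + 3.430) = 0.5173 V.
V_B = V_A × 0.9378 = 0.4851 V.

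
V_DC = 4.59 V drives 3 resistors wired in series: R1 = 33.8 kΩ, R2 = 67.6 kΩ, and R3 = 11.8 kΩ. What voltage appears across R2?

V ≈ 2.74 V

ΣR = 33.8 + 67.6 + 11.8 = 113.2 kΩ.
Voltage divider: V = V_DC · (67.60 / 113.2) = 4.59 × 0.5972 = 2.741 V.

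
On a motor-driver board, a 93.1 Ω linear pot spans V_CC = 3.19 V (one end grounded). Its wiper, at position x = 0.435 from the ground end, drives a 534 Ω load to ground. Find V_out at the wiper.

V_out ≈ 1.33 V

Split the track: R_lower = x·R_p = 40.50 Ω, R_upper = (1−x)·R_p = 52.60 Ω.
(x·R_p) ‖ R_L = 37.64 Ω.
Loaded-divider output: V_out = 3.19 × 0.4171 = 1.331 V.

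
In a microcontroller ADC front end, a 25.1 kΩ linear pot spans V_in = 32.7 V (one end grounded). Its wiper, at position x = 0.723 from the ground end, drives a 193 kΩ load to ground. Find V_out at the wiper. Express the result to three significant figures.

Split the track: R_lower = x·R_p = 18.15 kΩ, R_upper = (1−x)·R_p = 6.953 kΩ.
R_L loads the lower segment: effective lower R = 16.59 kΩ.
V_out = 32.7 × 16.59/(6.953 + 16.59) = 23.04 V.

V_out ≈ 23.0 V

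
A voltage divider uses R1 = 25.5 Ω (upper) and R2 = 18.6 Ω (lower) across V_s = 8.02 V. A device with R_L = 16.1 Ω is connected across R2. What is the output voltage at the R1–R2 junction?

V_out ≈ 2.03 V

The load sits in parallel with R2, giving an effective lower resistance R2' = R2·R_L/(R2+R_L) = 8.630 Ω.
Voltage divider with the loaded lower leg: V_out = 8.02 × 8.630/(25.5 + 8.630) = 8.02 × 0.2529 = 2.028 V.
(Unloaded it would be 3.38 V; the load pulls it down.)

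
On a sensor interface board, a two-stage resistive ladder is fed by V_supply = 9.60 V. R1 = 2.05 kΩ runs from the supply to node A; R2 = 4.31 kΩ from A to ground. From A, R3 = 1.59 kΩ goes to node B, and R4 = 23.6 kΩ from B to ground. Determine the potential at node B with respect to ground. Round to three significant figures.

V_B ≈ 5.78 V

Node A sees R2 in parallel with the series input of stage 2, R3 + R4 = 25.19 kΩ.
Effective lower resistance at A: R2 ‖ 25.19 = 3.680 kΩ.
So V_A = 9.60 × 0.6423 = 6.166 V.
Then the unloaded second divider: V_B = V_A × R4/(R3+R4) = 6.166 × 0.9369 = 5.776 V.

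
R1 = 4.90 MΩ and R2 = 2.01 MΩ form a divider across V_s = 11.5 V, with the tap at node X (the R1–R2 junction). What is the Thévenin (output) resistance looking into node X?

R_th ≈ 1.43 MΩ

With V_s suppressed (replaced by a short), R_th = R1 ‖ R2 = (4.900 × 2.01)/(4.900 + 2.01) = 1.425 MΩ.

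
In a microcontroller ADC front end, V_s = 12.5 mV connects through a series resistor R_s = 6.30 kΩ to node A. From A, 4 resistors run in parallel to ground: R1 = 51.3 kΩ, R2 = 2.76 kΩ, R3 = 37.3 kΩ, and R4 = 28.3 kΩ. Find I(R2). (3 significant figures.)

I ≈ 1.19 µA

Parallel bank: R_p = 1/(1/51.3 + 1/2.76 + 1/37.3 + 1/28.3) = 2.252 kΩ.
V_A by voltage divider: V_A = 12.5 × 2.252/(6.30 + 2.252) = 3.292 mV.
Branch current I = V_A/R2 = 3.292/2.76 = 1.193 µA.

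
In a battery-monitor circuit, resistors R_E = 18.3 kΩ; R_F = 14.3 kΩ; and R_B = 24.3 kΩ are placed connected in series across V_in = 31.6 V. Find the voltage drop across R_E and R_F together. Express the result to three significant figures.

V ≈ 18.1 V

Total series resistance ΣR = 18.3 + 14.3 + 24.3 = 56.90 kΩ.
R_{R_E..R_F} = 18.3 + 14.3 = 32.60 kΩ.
V = V_in · R/ΣR = 31.6 × 0.5729 = 18.10 V.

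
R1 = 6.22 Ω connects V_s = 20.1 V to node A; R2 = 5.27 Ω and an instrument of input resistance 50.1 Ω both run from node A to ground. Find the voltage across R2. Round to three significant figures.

The load sits in parallel with R2, giving an effective lower resistance R2' = R2·R_L/(R2+R_L) = 4.768 Ω.
Then V_out = V_s · R2'/(R1 + R2') = 20.1 × 4.768/10.99 = 8.722 V.

V_out ≈ 8.72 V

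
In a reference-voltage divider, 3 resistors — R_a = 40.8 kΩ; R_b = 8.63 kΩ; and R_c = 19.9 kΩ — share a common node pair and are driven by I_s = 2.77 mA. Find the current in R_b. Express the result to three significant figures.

I ≈ 1.68 mA

ΣG = 1/40.8 + 1/8.63 + 1/19.9 = 0.1906.
By the current-divider rule, I = I_s · G_k/ΣG = 2.77 × 0.6078 = 1.684 mA.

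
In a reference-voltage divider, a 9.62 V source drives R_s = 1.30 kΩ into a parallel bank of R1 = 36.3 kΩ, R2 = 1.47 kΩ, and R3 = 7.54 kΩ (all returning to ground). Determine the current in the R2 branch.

I ≈ 3.13 mA

Equivalent of the parallel group: R_p = 1.190 kΩ.
V_A by voltage divider: V_A = 9.62 × 1.190/(1.30 + 1.190) = 4.597 V.
Branch current I = V_A/R2 = 4.597/1.47 = 3.127 mA.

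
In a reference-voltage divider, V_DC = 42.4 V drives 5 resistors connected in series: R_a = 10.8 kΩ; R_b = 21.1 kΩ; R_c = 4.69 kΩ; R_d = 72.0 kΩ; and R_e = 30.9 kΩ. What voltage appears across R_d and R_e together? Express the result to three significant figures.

V ≈ 31.3 V

Series total: ΣR = 10.8 + 21.1 + 4.69 + 72.0 + 30.9 = 139.5 kΩ.
R_{R_d..R_e} = 72.0 + 30.9 = 102.9 kΩ.
Voltage divider: V = V_DC · (102.9 / 139.5) = 42.4 × 0.7377 = 31.28 V.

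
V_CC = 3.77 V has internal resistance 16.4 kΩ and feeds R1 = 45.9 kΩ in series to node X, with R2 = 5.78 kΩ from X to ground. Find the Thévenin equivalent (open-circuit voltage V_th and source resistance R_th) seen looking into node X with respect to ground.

V_th ≈ 0.320 V, R_th ≈ 5.29 kΩ

R1' = 16.4 + 45.9 = 62.30 kΩ (source resistance + R1).
Open-circuit (no load on X): V_th = V_CC · R2/(R1' + R2) = 3.77 × 5.78/(62.30 + 5.78) = 0.3201 V.
With V_CC suppressed (replaced by a short), R_th = R1' ‖ R2 = (62.30 × 5.78)/(62.30 + 5.78) = 5.289 kΩ.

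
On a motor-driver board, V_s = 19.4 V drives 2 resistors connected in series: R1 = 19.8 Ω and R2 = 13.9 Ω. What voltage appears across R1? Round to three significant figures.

ΣR = 19.8 + 13.9 = 33.70 Ω.
Voltage divider: V = V_s · (19.80 / 33.70) = 19.4 × 0.5875 = 11.40 V.

V ≈ 11.4 V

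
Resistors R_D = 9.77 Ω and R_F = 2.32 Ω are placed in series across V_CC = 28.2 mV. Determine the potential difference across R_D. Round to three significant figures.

V ≈ 22.8 mV

ΣR = 9.77 + 2.32 = 12.09 Ω.
Voltage divider: V = V_CC · (9.770 / 12.09) = 28.2 × 0.8081 = 22.79 mV.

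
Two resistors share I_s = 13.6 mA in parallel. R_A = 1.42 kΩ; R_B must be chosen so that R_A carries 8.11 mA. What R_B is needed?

R_B ≈ 2.10 kΩ

Two-branch current divider: I_A = I_s · R_B/(R_A + R_B).
8.11/13.6 = R_B/(R_A + R_B) → R_B = R_A · (0.5963)/(1 − 0.5963) = 1.42 × 1.477 = 2.098 kΩ.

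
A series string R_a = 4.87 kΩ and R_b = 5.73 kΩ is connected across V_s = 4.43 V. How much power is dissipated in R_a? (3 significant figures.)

The common current is I = 4.43/10.60 = 0.4179 mA.
P = I²R = 0.1747 × 4.87 = 0.8506 mW.

P ≈ 0.851 mW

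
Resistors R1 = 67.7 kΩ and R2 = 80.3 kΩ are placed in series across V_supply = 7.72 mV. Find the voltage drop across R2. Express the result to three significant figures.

Series total: ΣR = 67.7 + 80.3 = 148.0 kΩ.
V = V_supply · R/ΣR = 7.72 × 0.5426 = 4.189 mV.

V ≈ 4.19 mV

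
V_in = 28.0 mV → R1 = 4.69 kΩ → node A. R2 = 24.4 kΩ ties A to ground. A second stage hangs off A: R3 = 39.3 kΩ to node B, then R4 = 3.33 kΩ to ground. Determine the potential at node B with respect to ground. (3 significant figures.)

V_B ≈ 1.68 mV

Node A sees R2 in parallel with the series input of stage 2, R3 + R4 = 42.63 kΩ.
R2 ‖ (R3+R4) = 15.52 kΩ.
V_A = 28.0 × 15.52/(4.69 + 15.52) = 21.50 mV.
Stage 2 is unloaded, so V_B = V_A · R4/(R3+R4) = 21.50 × 3.33/42.63 = 1.680 mV.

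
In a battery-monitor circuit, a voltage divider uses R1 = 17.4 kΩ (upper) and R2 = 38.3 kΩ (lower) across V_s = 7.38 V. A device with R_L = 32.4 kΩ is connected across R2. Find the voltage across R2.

R2 ‖ R_L = (38.3 × 32.4)/(38.3 + 32.4) = 17.55 kΩ.
Voltage divider with the loaded lower leg: V_out = 7.38 × 17.55/(17.4 + 17.55) = 7.38 × 0.5022 = 3.706 V.

V_out ≈ 3.71 V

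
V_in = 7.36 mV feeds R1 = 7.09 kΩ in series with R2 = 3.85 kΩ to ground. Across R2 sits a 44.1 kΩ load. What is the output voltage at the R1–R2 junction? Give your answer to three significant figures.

V_out ≈ 2.45 mV

The load sits in parallel with R2, giving an effective lower resistance R2' = R2·R_L/(R2+R_L) = 3.541 kΩ.
Now apply the divider: V_out = 7.36 × 0.3331 = 2.451 mV.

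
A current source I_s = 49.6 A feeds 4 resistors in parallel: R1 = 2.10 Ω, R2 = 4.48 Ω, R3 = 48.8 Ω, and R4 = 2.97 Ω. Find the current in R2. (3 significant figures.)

Conductances: ΣG = 1/2.10 + 1/4.48 + 1/48.8 + 1/2.97 = 1.057 (1/Ω).
R2 takes the fraction G_k/ΣG = 0.2232/1.057 = 0.2113, so I = 49.6 × 0.2113 = 10.48 A.

I ≈ 10.5 A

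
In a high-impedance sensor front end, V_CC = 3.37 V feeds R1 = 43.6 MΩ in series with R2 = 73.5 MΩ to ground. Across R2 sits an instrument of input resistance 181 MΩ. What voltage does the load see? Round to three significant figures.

R2 ‖ R_L = (73.5 × 181)/(73.5 + 181) = 52.27 MΩ.
Voltage divider with the loaded lower leg: V_out = 3.37 × 52.27/(43.6 + 52.27) = 3.37 × 0.5452 = 1.837 V.

V_out ≈ 1.84 V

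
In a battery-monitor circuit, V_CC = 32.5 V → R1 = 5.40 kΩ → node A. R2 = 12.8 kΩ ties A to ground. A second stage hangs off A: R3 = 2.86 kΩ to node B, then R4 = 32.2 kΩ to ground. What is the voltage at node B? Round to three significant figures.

Node A sees R2 in parallel with the series input of stage 2, R3 + R4 = 35.06 kΩ.
R2 ‖ (R3+R4) = 9.377 kΩ.
First divider: V_A = V_CC · 9.377/(5.40 + 9.377) = 20.62 V.
Stage 2 is unloaded, so V_B = V_A · R4/(R3+R4) = 20.62 × 32.2/35.06 = 18.94 V.

V_B ≈ 18.9 V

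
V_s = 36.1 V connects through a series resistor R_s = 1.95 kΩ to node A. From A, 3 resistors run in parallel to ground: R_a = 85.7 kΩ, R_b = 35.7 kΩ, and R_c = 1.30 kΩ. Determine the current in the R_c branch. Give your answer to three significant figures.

I ≈ 10.8 mA

Combine the parallel branches: R_p = (1/85.7 + 1/35.7 + 1/1.30)⁻¹ = 1.236 kΩ.
V_A by voltage divider: V_A = 36.1 × 1.236/(1.95 + 1.236) = 14.01 V.
I(R_c) = V_A / R_c = 14.01/1.30 = 10.77 mA.
(Equivalently: I_total = 11.33 mA, then current-divider fraction G_k/ΣG = 0.9509.)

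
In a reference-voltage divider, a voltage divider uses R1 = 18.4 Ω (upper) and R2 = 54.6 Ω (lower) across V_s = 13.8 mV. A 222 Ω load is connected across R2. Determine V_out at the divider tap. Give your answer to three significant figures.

R2 ‖ R_L = (54.6 × 222)/(54.6 + 222) = 43.82 Ω.
Voltage divider with the loaded lower leg: V_out = 13.8 × 43.82/(18.4 + 43.82) = 13.8 × 0.7043 = 9.719 mV.
(Unloaded it would be 10.3 mV; the load pulls it down.)

V_out ≈ 9.72 mV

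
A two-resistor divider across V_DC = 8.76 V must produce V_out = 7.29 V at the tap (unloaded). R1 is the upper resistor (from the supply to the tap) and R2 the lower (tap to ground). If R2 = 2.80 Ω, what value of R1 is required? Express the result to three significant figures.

Required fraction k = V_out/V_DC = 0.8322.
Rearranging, R1 = R2·(1−k)/k = 2.80 × 0.2016 = 0.5646 Ω.

R1 ≈ 0.565 Ω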